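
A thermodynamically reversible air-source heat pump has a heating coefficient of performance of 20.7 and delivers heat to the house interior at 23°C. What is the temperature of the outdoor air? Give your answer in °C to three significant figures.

8.69 °C

COP_HP = T_H/(T_H − T_C) gives T_H − T_C = T_H/COP.
With T_H = 296.15 K, T_C = 296.15 × (1 − 1/20.7) = 281.84 K.
Converting, 281.84 K = 8.69°C.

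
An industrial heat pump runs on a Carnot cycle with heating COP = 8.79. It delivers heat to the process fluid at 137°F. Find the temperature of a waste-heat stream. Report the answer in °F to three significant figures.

69.1 °F

COP_HP = T_H/(T_H − T_C) gives T_H − T_C = T_H/COP.
With T_H = 331.48 K, T_C = 331.48 × (1 − 1/8.79) = 293.77 K.
Converting, 293.77 K = 69.12°F.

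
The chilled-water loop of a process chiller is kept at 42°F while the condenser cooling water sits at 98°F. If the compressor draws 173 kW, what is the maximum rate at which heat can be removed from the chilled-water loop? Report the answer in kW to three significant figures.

In absolute terms T_C = 278.71 K and T_H = 309.82 K, so ΔT = 31.11 K.
COP_Carnot = T_C/ΔT = 278.71/31.11 = 8.958.
Q̇_max = COP_Carnot × Ẇ = 8.958 × 173.0 kW = 1550 kW.

1550 kW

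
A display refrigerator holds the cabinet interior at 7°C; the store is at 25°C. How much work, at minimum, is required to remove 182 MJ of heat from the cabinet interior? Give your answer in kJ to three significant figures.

In absolute terms T_C = 280.15 K and T_H = 298.15 K, so ΔT = 18.00 K.
The reversible limit is COP_R = T_C/ΔT = 15.56, so W_min = Q_C/COP = Q_C·ΔT/T_C.
W_min = 182.0 × 18.00/280.15 = 11.69 MJ = 11690 kJ.

11700 kJ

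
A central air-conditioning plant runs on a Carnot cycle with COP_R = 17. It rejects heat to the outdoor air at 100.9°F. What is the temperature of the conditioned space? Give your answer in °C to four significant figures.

20.98 °C

For a Carnot refrigerator COP_R = T_C/(T_H − T_C), so T_C = COP·T_H/(1 + COP).
With T_H = 311.43 K, T_C = 17 × 311.43/18.00 = 294.13 K.
Converting, 294.13 K = 20.98°C.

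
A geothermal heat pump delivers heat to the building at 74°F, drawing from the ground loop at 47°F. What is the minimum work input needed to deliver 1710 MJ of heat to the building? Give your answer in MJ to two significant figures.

87 MJ

In absolute terms T_C = 281.48 K and T_H = 296.48 K, so ΔT = 15.00 K.
The reversible limit is COP_HP = T_H/ΔT = 19.77, so W_min = Q_H/COP = Q_H·ΔT/T_H.
W_min = 1710 × 15.00/296.48 = 86.51 MJ.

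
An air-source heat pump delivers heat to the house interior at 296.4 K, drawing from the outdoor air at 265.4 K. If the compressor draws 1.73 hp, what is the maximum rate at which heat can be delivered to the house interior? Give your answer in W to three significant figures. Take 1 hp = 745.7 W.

The reservoir spacing is ΔT = 296.4 − 265.4 = 31.00 K.
COP_Carnot = T_H/ΔT = 296.40/31.00 = 9.561.
Q̇_max = COP_Carnot × Ẇ = 9.561 × 1.730 hp = 16.54 hp = 12330 W.

12300 W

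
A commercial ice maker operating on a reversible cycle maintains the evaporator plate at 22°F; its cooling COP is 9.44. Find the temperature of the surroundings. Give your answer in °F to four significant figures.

73.02 °F

COP_R = T_C/(T_H − T_C) gives T_H − T_C = T_C/COP.
With T_C = 267.59 K, T_H = 267.59 × (1 + 1/9.44) = 295.94 K.
Converting, 295.94 K = 73.02°F.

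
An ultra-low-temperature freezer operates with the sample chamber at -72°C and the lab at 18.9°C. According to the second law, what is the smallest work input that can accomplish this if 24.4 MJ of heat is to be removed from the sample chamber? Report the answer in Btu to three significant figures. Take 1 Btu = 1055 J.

In absolute terms T_C = 201.15 K and T_H = 292.05 K, so ΔT = 90.90 K.
The reversible limit is COP_R = T_C/ΔT = 2.213, so W_min = Q_C/COP = Q_C·ΔT/T_C.
W_min = 24.40 × 90.90/201.15 = 11.03 MJ = 10450 Btu.

10500 Btu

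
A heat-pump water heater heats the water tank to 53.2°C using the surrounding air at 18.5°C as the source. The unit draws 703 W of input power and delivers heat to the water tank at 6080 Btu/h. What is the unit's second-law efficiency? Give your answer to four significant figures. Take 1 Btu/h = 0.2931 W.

0.2695

Converting, Q̇_H = 6080 Btu/h = 1782 W, so COP_actual = Q̇_H/Ẇ = 1782/703.0 = 2.535.
In absolute terms T_C = 291.65 K and T_H = 326.35 K, so ΔT = 34.70 K.
COP_Carnot = T_H/ΔT = 326.35/34.70 = 9.405.
η_II = COP_actual/COP_Carnot = 2.535/9.405 = 0.2695.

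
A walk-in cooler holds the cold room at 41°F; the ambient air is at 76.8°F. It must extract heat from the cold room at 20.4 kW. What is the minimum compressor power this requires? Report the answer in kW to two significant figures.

In absolute terms T_C = 278.15 K and T_H = 298.04 K, so ΔT = 19.89 K.
COP_Carnot = T_C/ΔT = 278.15/19.89 = 13.99.
Ẇ_min = Q̇/COP_Carnot = 20.40/13.99 = 1.459 kW.

1.5 kW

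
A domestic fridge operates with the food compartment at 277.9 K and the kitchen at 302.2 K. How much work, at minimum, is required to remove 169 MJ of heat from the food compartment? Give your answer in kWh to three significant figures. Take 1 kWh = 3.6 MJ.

The reservoir spacing is ΔT = 302.2 − 277.9 = 24.30 K.
The reversible limit is COP_R = T_C/ΔT = 11.44, so W_min = Q_C/COP = Q_C·ΔT/T_C.
W_min = 169.0 × 24.30/277.90 = 14.78 MJ = 4.105 kWh.

4.10 kWh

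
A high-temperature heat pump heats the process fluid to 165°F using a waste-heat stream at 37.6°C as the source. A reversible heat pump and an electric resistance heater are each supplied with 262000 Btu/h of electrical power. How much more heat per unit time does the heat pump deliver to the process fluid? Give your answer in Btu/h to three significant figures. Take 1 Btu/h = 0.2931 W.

2240000 Btu/h

In absolute terms T_C = 310.75 K and T_H = 347.04 K, so ΔT = 36.29 K.
COP_Carnot = T_H/ΔT = 347.04/36.29 = 9.563.
The heat pump delivers Q̇_H = COP × Ẇ = 2506000 Btu/h; the resistance heater delivers Ẇ = 262000 Btu/h.
Extra = (COP − 1)·Ẇ = 2244000 Btu/h.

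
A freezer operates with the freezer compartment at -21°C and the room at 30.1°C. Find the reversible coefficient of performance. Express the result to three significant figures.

In absolute terms T_C = 252.15 K and T_H = 303.25 K, so ΔT = 51.10 K.
For a reversible cycle, COP_Carnot = T_C/ΔT = 252.15/51.10 = 4.934.

4.93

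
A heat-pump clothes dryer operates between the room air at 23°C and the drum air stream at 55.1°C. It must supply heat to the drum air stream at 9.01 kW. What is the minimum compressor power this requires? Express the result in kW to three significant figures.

0.881 kW

In absolute terms T_C = 296.15 K and T_H = 328.25 K, so ΔT = 32.10 K.
COP_Carnot = T_H/ΔT = 328.25/32.10 = 10.23.
Ẇ_min = Q̇/COP_Carnot = 9.010/10.23 = 0.8811 kW.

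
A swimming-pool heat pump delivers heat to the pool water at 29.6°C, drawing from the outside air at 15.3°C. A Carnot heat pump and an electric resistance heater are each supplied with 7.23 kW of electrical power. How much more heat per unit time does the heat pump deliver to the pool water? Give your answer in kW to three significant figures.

146 kW

In absolute terms T_C = 288.45 K and T_H = 302.75 K, so ΔT = 14.30 K.
COP_Carnot = T_H/ΔT = 302.75/14.30 = 21.17.
The heat pump delivers Q̇_H = COP × Ẇ = 153.1 kW; the resistance heater delivers Ẇ = 7.230 kW.
Extra = (COP − 1)·Ẇ = 145.8 kW.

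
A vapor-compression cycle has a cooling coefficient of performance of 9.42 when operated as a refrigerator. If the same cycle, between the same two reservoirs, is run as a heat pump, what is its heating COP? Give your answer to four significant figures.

The first law on one cycle gives Q_H = Q_C + W, so Q_H/W = Q_C/W + 1.
COP_HP = COP_R + 1 = 9.42 + 1 = 10.42.

10.42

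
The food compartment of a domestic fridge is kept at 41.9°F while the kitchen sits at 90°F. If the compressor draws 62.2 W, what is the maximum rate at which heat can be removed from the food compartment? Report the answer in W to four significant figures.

648.6 W

In absolute terms T_C = 278.65 K and T_H = 305.37 K, so ΔT = 26.72 K.
COP_Carnot = T_C/ΔT = 278.65/26.72 = 10.43.
Q̇_max = COP_Carnot × Ẇ = 10.43 × 62.20 W = 648.6 W.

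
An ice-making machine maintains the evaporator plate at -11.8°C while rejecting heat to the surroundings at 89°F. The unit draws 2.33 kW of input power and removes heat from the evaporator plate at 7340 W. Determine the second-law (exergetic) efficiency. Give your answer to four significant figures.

Converting, Q̇_C = 7340 W = 7.340 kW, so COP_actual = Q̇_C/Ẇ = 7.340/2.330 = 3.150.
In absolute terms T_C = 261.35 K and T_H = 304.82 K, so ΔT = 43.47 K.
COP_Carnot = T_C/ΔT = 261.35/43.47 = 6.013.
η_II = COP_actual/COP_Carnot = 3.150/6.013 = 0.5239.

0.5239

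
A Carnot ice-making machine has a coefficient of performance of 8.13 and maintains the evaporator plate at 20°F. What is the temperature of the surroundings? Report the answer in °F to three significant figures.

COP_R = T_C/(T_H − T_C) gives T_H − T_C = T_C/COP.
With T_C = 266.48 K, T_H = 266.48 × (1 + 1/8.13) = 299.26 K.
Converting, 299.26 K = 79.00°F.

79.0 °F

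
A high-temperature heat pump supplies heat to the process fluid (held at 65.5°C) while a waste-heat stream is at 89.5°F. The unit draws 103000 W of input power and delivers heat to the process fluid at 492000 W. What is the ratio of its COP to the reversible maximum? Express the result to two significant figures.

COP_actual = Q̇_H/Ẇ = 492000/103000 = 4.777.
In absolute terms T_C = 305.09 K and T_H = 338.65 K, so ΔT = 33.56 K.
COP_Carnot = T_H/ΔT = 338.65/33.56 = 10.09.
η_II = COP_actual/COP_Carnot = 4.777/10.09 = 0.4733.

0.47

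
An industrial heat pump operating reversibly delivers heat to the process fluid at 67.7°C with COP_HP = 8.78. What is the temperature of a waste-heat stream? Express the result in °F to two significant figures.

84 °F

COP_HP = T_H/(T_H − T_C) gives T_H − T_C = T_H/COP.
With T_H = 340.85 K, T_C = 340.85 × (1 − 1/8.78) = 302.03 K.
Converting, 302.03 K = 83.98°F.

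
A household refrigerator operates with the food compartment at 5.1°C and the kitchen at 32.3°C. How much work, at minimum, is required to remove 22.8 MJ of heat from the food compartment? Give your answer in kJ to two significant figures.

In absolute terms T_C = 278.25 K and T_H = 305.45 K, so ΔT = 27.20 K.
The reversible limit is COP_R = T_C/ΔT = 10.23, so W_min = Q_C/COP = Q_C·ΔT/T_C.
W_min = 22.80 × 27.20/278.25 = 2.229 MJ = 2229 kJ.

2200 kJ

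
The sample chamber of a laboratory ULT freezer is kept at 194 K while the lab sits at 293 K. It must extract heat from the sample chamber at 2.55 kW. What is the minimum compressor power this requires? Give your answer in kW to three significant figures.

The reservoir spacing is ΔT = 293 − 194 = 99.00 K.
COP_Carnot = T_C/ΔT = 194.00/99.00 = 1.960.
Ẇ_min = Q̇/COP_Carnot = 2.550/1.960 = 1.301 kW.

1.30 kW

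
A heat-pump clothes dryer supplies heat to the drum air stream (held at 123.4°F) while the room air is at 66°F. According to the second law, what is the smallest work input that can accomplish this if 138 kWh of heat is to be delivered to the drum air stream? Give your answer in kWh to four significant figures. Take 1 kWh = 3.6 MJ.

In absolute terms T_C = 292.04 K and T_H = 323.93 K, so ΔT = 31.89 K.
The reversible limit is COP_HP = T_H/ΔT = 10.16, so W_min = Q_H/COP = Q_H·ΔT/T_H.
W_min = 138.0 × 31.89/323.93 = 13.59 kWh.

13.59 kWh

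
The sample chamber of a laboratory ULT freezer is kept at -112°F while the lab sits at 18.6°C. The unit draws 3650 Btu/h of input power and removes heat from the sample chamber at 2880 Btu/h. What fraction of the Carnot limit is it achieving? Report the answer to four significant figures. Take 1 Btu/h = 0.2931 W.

COP_actual = Q̇_C/Ẇ = 2880/3650 = 0.7890.
In absolute terms T_C = 193.15 K and T_H = 291.75 K, so ΔT = 98.60 K.
COP_Carnot = T_C/ΔT = 193.15/98.60 = 1.959.
η_II = COP_actual/COP_Carnot = 0.7890/1.959 = 0.4028.

0.4028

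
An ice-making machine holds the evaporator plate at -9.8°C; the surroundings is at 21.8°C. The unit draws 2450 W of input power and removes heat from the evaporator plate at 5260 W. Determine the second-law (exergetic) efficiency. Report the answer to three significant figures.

0.258

COP_actual = Q̇_C/Ẇ = 5260/2450 = 2.147.
In absolute terms T_C = 263.35 K and T_H = 294.95 K, so ΔT = 31.60 K.
COP_Carnot = T_C/ΔT = 263.35/31.60 = 8.334.
η_II = COP_actual/COP_Carnot = 2.147/8.334 = 0.2576.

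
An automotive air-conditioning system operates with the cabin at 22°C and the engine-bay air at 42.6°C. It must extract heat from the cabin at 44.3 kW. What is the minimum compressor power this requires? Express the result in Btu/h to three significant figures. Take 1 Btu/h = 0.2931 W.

In absolute terms T_C = 295.15 K and T_H = 315.75 K, so ΔT = 20.60 K.
COP_Carnot = T_C/ΔT = 295.15/20.60 = 14.33.
Ẇ_min = Q̇/COP_Carnot = 44.30/14.33 = 3.092 kW = 10550 Btu/h.

10500 Btu/h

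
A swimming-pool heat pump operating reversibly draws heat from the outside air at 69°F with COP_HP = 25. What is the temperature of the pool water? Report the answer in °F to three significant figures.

COP_HP = T_H/(T_H − T_C) rearranges to T_H = COP·T_C/(COP − 1).
With T_C = 293.71 K, T_H = 25 × 293.71/24.00 = 305.94 K.
Converting, 305.94 K = 91.03°F.

91.0 °F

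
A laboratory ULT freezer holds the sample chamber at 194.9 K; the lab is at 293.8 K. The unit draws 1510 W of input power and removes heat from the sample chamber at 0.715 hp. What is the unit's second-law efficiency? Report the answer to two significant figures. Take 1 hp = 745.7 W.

0.18

Converting, Q̇_C = 0.7150 hp = 533.2 W, so COP_actual = Q̇_C/Ẇ = 533.2/1510 = 0.3531.
The reservoir spacing is ΔT = 293.8 − 194.9 = 98.90 K.
COP_Carnot = T_C/ΔT = 194.90/98.90 = 1.971.
η_II = COP_actual/COP_Carnot = 0.3531/1.971 = 0.1792.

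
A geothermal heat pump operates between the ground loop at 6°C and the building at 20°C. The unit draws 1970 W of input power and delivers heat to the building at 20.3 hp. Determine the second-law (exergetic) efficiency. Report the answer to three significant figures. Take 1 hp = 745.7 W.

0.367

Converting, Q̇_H = 20.30 hp = 15140 W, so COP_actual = Q̇_H/Ẇ = 15140/1970 = 7.684.
In absolute terms T_C = 279.15 K and T_H = 293.15 K, so ΔT = 14.00 K.
COP_Carnot = T_H/ΔT = 293.15/14.00 = 20.94.
η_II = COP_actual/COP_Carnot = 7.684/20.94 = 0.3670.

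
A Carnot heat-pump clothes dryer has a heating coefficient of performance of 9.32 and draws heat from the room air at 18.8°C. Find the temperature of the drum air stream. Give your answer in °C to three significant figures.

COP_HP = T_H/(T_H − T_C) rearranges to T_H = COP·T_C/(COP − 1).
With T_C = 291.95 K, T_H = 9.32 × 291.95/8.320 = 327.04 K.
Converting, 327.04 K = 53.89°C.

53.9 °C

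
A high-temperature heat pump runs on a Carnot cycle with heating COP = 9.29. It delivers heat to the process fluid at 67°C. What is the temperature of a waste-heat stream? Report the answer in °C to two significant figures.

COP_HP = T_H/(T_H − T_C) gives T_H − T_C = T_H/COP.
With T_H = 340.15 K, T_C = 340.15 × (1 − 1/9.29) = 303.54 K.
Converting, 303.54 K = 30.39°C.

30 °C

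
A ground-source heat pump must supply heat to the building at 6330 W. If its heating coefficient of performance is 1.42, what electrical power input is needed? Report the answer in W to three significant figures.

4460 W

Ẇ = Q̇_H/COP_HP = 6330/1.42 = 4458 W.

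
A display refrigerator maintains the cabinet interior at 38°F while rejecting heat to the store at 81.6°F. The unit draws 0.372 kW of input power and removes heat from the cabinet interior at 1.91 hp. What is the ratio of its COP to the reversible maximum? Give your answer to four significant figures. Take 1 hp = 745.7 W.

0.3354

Converting, Q̇_C = 1.910 hp = 1.424 kW, so COP_actual = Q̇_C/Ẇ = 1.424/0.3720 = 3.829.
In absolute terms T_C = 276.48 K and T_H = 300.71 K, so ΔT = 24.22 K.
COP_Carnot = T_C/ΔT = 276.48/24.22 = 11.41.
η_II = COP_actual/COP_Carnot = 3.829/11.41 = 0.3354.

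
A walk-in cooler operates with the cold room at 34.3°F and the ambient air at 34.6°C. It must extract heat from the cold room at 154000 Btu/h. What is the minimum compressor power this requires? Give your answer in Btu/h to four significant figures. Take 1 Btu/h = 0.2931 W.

In absolute terms T_C = 274.43 K and T_H = 307.75 K, so ΔT = 33.32 K.
COP_Carnot = T_C/ΔT = 274.43/33.32 = 8.236.
Ẇ_min = Q̇/COP_Carnot = 154000/8.236 = 18700 Btu/h.

18700 Btu/h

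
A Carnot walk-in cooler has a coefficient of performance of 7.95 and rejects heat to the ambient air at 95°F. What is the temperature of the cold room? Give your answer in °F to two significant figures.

For a Carnot refrigerator COP_R = T_C/(T_H − T_C), so T_C = COP·T_H/(1 + COP).
With T_H = 308.15 K, T_C = 7.95 × 308.15/8.950 = 273.72 K.
Converting, 273.72 K = 33.03°F.

33 °F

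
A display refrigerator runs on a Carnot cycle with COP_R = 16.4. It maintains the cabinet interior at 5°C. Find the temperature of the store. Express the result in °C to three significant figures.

22.0 °C

COP_R = T_C/(T_H − T_C) gives T_H − T_C = T_C/COP.
With T_C = 278.15 K, T_H = 278.15 × (1 + 1/16.4) = 295.11 K.
Converting, 295.11 K = 21.96°C.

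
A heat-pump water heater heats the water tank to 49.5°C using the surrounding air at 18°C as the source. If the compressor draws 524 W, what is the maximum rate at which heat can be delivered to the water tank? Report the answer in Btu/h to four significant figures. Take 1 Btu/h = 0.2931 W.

In absolute terms T_C = 291.15 K and T_H = 322.65 K, so ΔT = 31.50 K.
COP_Carnot = T_H/ΔT = 322.65/31.50 = 10.24.
Q̇_max = COP_Carnot × Ẇ = 10.24 × 524.0 W = 5367 W = 18310 Btu/h.

18310 Btu/h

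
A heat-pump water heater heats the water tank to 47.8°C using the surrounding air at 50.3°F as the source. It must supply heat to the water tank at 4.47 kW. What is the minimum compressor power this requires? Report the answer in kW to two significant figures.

In absolute terms T_C = 283.32 K and T_H = 320.95 K, so ΔT = 37.63 K.
COP_Carnot = T_H/ΔT = 320.95/37.63 = 8.528.
Ẇ_min = Q̇/COP_Carnot = 4.470/8.528 = 0.5241 kW.

0.52 kW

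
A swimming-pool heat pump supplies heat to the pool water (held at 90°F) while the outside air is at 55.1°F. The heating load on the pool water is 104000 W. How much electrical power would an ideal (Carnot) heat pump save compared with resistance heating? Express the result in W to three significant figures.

97400 W

In absolute terms T_C = 285.98 K and T_H = 305.37 K, so ΔT = 19.39 K.
COP_Carnot = T_H/ΔT = 305.37/19.39 = 15.75.
Resistance heating needs Ẇ_res = Q̇_H = 104000 W; the reversible heat pump needs only Ẇ_hp = Q̇_H/COP = 6603 W.
Saving = 104000 − 6603 = 97400 W.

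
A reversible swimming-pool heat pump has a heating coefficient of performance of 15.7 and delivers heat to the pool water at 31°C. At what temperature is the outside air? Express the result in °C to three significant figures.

11.6 °C

COP_HP = T_H/(T_H − T_C) gives T_H − T_C = T_H/COP.
With T_H = 304.15 K, T_C = 304.15 × (1 − 1/15.7) = 284.78 K.
Converting, 284.78 K = 11.63°C.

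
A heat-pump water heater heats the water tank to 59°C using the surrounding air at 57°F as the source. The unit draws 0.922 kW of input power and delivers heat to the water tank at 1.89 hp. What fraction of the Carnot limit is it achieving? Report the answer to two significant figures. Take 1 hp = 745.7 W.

Converting, Q̇_H = 1.890 hp = 1.409 kW, so COP_actual = Q̇_H/Ẇ = 1.409/0.9220 = 1.529.
In absolute terms T_C = 287.04 K and T_H = 332.15 K, so ΔT = 45.11 K.
COP_Carnot = T_H/ΔT = 332.15/45.11 = 7.363.
η_II = COP_actual/COP_Carnot = 1.529/7.363 = 0.2076.

0.21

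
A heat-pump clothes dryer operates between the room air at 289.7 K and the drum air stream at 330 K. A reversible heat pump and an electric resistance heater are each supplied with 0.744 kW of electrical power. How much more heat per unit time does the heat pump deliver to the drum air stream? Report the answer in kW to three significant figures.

The reservoir spacing is ΔT = 330 − 289.7 = 40.30 K.
COP_Carnot = T_H/ΔT = 330.00/40.30 = 8.189.
The heat pump delivers Q̇_H = COP × Ẇ = 6.092 kW; the resistance heater delivers Ẇ = 0.7440 kW.
Extra = (COP − 1)·Ẇ = 5.348 kW.

5.35 kW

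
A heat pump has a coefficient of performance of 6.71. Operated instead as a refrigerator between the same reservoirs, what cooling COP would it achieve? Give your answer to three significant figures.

5.71

Since Q_H = Q_C + W for any cycle, COP_R = Q_C/W = Q_H/W − 1.
COP_R = 6.71 − 1 = 5.71.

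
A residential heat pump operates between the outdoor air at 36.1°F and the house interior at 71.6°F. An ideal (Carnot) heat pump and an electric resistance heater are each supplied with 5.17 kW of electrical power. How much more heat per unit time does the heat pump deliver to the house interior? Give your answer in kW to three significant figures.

72.2 kW

In absolute terms T_C = 275.43 K and T_H = 295.15 K, so ΔT = 19.72 K.
COP_Carnot = T_H/ΔT = 295.15/19.72 = 14.97.
The heat pump delivers Q̇_H = COP × Ẇ = 77.37 kW; the resistance heater delivers Ẇ = 5.170 kW.
Extra = (COP − 1)·Ẇ = 72.20 kW.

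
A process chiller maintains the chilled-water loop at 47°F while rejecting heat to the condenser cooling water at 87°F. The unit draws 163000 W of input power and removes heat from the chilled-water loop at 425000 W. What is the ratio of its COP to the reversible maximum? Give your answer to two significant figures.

COP_actual = Q̇_C/Ẇ = 425000/163000 = 2.607.
In absolute terms T_C = 281.48 K and T_H = 303.71 K, so ΔT = 22.22 K.
COP_Carnot = T_C/ΔT = 281.48/22.22 = 12.67.
η_II = COP_actual/COP_Carnot = 2.607/12.67 = 0.2058.

0.21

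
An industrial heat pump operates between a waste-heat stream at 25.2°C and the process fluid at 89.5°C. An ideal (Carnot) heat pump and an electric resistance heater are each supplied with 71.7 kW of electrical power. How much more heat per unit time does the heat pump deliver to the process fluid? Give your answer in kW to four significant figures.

332.7 kW

In absolute terms T_C = 298.35 K and T_H = 362.65 K, so ΔT = 64.30 K.
COP_Carnot = T_H/ΔT = 362.65/64.30 = 5.640.
The heat pump delivers Q̇_H = COP × Ẇ = 404.4 kW; the resistance heater delivers Ẇ = 71.70 kW.
Extra = (COP − 1)·Ẇ = 332.7 kW.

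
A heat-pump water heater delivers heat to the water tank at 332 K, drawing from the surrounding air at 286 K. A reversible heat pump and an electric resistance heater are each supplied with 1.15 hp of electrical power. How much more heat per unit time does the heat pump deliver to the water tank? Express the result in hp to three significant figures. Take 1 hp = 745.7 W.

The reservoir spacing is ΔT = 332 − 286 = 46.00 K.
COP_Carnot = T_H/ΔT = 332.00/46.00 = 7.217.
The heat pump delivers Q̇_H = COP × Ẇ = 8.300 hp; the resistance heater delivers Ẇ = 1.150 hp.
Extra = (COP − 1)·Ẇ = 7.150 hp.

7.15 hp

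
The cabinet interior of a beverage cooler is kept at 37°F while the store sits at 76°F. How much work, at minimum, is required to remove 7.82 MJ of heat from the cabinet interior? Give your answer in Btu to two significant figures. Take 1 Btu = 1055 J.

In absolute terms T_C = 275.93 K and T_H = 297.59 K, so ΔT = 21.67 K.
The reversible limit is COP_R = T_C/ΔT = 12.74, so W_min = Q_C/COP = Q_C·ΔT/T_C.
W_min = 7.820 × 21.67/275.93 = 0.6140 MJ = 582.0 Btu.

580 Btu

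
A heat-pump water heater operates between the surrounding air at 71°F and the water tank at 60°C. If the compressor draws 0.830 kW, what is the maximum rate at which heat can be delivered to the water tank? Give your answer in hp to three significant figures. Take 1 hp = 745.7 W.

9.67 hp

In absolute terms T_C = 294.82 K and T_H = 333.15 K, so ΔT = 38.33 K.
COP_Carnot = T_H/ΔT = 333.15/38.33 = 8.691.
Q̇_max = COP_Carnot × Ẇ = 8.691 × 0.8300 kW = 7.213 kW = 9.673 hp.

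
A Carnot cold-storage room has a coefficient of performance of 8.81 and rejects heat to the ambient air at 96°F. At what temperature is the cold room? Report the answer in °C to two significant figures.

For a Carnot refrigerator COP_R = T_C/(T_H − T_C), so T_C = COP·T_H/(1 + COP).
With T_H = 308.71 K, T_C = 8.81 × 308.71/9.810 = 277.24 K.
Converting, 277.24 K = 4.09°C.

4.1 °C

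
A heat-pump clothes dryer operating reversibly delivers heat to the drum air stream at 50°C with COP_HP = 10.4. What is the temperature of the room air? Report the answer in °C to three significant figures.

18.9 °C

COP_HP = T_H/(T_H − T_C) gives T_H − T_C = T_H/COP.
With T_H = 323.15 K, T_C = 323.15 × (1 − 1/10.4) = 292.08 K.
Converting, 292.08 K = 18.93°C.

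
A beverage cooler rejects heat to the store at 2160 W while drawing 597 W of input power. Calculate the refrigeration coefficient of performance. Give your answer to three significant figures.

2.62

The first law gives Q̇_H = Q̇_C + Ẇ, so the three rates are Q̇_C = 1563, Q̇_H = 2160, Ẇ = 597.0 W.
COP_R = Q̇_C/Ẇ = 1563/597.0 = 2.618.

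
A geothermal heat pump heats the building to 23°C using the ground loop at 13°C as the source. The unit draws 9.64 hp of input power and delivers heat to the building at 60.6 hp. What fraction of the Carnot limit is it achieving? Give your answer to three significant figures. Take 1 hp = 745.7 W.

COP_actual = Q̇_H/Ẇ = 60.60/9.640 = 6.286.
In absolute terms T_C = 286.15 K and T_H = 296.15 K, so ΔT = 10.00 K.
COP_Carnot = T_H/ΔT = 296.15/10.00 = 29.62.
η_II = COP_actual/COP_Carnot = 6.286/29.62 = 0.2123.

0.212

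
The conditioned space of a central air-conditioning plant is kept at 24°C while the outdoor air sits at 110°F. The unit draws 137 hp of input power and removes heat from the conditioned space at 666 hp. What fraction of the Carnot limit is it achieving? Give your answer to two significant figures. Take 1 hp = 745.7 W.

COP_actual = Q̇_C/Ẇ = 666.0/137.0 = 4.861.
In absolute terms T_C = 297.15 K and T_H = 316.48 K, so ΔT = 19.33 K.
COP_Carnot = T_C/ΔT = 297.15/19.33 = 15.37.
η_II = COP_actual/COP_Carnot = 4.861/15.37 = 0.3163.

0.32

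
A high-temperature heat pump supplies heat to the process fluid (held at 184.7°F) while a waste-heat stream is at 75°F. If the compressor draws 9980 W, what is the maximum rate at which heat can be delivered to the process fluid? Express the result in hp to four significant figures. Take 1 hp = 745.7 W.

In absolute terms T_C = 297.04 K and T_H = 357.98 K, so ΔT = 60.94 K.
COP_Carnot = T_H/ΔT = 357.98/60.94 = 5.874.
Q̇_max = COP_Carnot × Ẇ = 5.874 × 9980 W = 58620 W = 78.61 hp.

78.61 hp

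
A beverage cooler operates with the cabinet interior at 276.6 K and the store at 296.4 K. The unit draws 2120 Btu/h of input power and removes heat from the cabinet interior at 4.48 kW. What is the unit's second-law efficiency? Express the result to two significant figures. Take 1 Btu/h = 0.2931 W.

0.52

Converting, Q̇_C = 4.480 kW = 15280 Btu/h, so COP_actual = Q̇_C/Ẇ = 15280/2120 = 7.210.
The reservoir spacing is ΔT = 296.4 − 276.6 = 19.80 K.
COP_Carnot = T_C/ΔT = 276.60/19.80 = 13.97.
η_II = COP_actual/COP_Carnot = 7.210/13.97 = 0.5161.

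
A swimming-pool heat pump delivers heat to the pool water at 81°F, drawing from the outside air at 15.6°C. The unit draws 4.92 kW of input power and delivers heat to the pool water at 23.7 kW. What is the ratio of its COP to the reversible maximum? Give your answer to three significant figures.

COP_actual = Q̇_H/Ẇ = 23.70/4.920 = 4.817.
In absolute terms T_C = 288.75 K and T_H = 300.37 K, so ΔT = 11.62 K.
COP_Carnot = T_H/ΔT = 300.37/11.62 = 25.84.
η_II = COP_actual/COP_Carnot = 4.817/25.84 = 0.1864.

0.186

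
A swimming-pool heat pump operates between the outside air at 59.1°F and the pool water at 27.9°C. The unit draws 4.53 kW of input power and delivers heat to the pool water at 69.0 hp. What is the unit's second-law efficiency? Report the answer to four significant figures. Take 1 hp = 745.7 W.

0.4846

Converting, Q̇_H = 69.00 hp = 51.45 kW, so COP_actual = Q̇_H/Ẇ = 51.45/4.530 = 11.36.
In absolute terms T_C = 288.21 K and T_H = 301.05 K, so ΔT = 12.84 K.
COP_Carnot = T_H/ΔT = 301.05/12.84 = 23.44.
η_II = COP_actual/COP_Carnot = 11.36/23.44 = 0.4846.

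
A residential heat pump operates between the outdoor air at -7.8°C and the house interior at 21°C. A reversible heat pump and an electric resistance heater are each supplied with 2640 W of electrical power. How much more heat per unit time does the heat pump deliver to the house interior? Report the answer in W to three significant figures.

In absolute terms T_C = 265.35 K and T_H = 294.15 K, so ΔT = 28.80 K.
COP_Carnot = T_H/ΔT = 294.15/28.80 = 10.21.
The heat pump delivers Q̇_H = COP × Ẇ = 26960 W; the resistance heater delivers Ẇ = 2640 W.
Extra = (COP − 1)·Ẇ = 24320 W.

24300 W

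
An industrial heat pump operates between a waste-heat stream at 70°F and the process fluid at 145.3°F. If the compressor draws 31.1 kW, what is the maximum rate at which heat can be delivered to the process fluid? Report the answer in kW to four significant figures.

249.9 kW

In absolute terms T_C = 294.26 K and T_H = 336.09 K, so ΔT = 41.83 K.
COP_Carnot = T_H/ΔT = 336.09/41.83 = 8.034.
Q̇_max = COP_Carnot × Ẇ = 8.034 × 31.10 kW = 249.9 kW.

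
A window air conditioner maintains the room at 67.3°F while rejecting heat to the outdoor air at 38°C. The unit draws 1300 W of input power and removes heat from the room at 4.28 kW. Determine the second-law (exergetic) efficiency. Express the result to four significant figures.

Converting, Q̇_C = 4.280 kW = 4280 W, so COP_actual = Q̇_C/Ẇ = 4280/1300 = 3.292.
In absolute terms T_C = 292.76 K and T_H = 311.15 K, so ΔT = 18.39 K.
COP_Carnot = T_C/ΔT = 292.76/18.39 = 15.92.
η_II = COP_actual/COP_Carnot = 3.292/15.92 = 0.2068.

0.2068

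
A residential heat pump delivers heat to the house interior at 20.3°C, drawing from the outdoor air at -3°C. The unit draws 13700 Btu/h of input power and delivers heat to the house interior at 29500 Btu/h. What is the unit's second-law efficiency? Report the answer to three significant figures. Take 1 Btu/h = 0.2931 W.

0.171

COP_actual = Q̇_H/Ẇ = 29500/13700 = 2.153.
In absolute terms T_C = 270.15 K and T_H = 293.45 K, so ΔT = 23.30 K.
COP_Carnot = T_H/ΔT = 293.45/23.30 = 12.59.
η_II = COP_actual/COP_Carnot = 2.153/12.59 = 0.1710.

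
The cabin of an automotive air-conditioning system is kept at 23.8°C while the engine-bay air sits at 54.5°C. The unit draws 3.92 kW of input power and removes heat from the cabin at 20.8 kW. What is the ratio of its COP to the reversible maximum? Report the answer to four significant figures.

0.5486

COP_actual = Q̇_C/Ẇ = 20.80/3.920 = 5.306.
In absolute terms T_C = 296.95 K and T_H = 327.65 K, so ΔT = 30.70 K.
COP_Carnot = T_C/ΔT = 296.95/30.70 = 9.673.
η_II = COP_actual/COP_Carnot = 5.306/9.673 = 0.5486.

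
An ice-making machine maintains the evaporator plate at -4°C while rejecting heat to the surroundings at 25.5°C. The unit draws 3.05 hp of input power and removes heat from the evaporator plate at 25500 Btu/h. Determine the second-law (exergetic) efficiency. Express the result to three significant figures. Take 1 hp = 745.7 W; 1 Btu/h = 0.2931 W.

Converting, Q̇_C = 25500 Btu/h = 10.02 hp, so COP_actual = Q̇_C/Ẇ = 10.02/3.050 = 3.286.
In absolute terms T_C = 269.15 K and T_H = 298.65 K, so ΔT = 29.50 K.
COP_Carnot = T_C/ΔT = 269.15/29.50 = 9.124.
η_II = COP_actual/COP_Carnot = 3.286/9.124 = 0.3602.

0.360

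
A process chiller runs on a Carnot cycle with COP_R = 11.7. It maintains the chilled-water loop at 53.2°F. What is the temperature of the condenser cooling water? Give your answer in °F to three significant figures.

97.0 °F

COP_R = T_C/(T_H − T_C) gives T_H − T_C = T_C/COP.
With T_C = 284.93 K, T_H = 284.93 × (1 + 1/11.7) = 309.28 K.
Converting, 309.28 K = 97.04°F.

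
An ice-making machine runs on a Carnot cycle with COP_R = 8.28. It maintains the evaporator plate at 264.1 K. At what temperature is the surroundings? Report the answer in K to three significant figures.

COP_R = T_C/(T_H − T_C) gives T_H − T_C = T_C/COP.
With T_C = 264.10 K, T_H = 264.10 × (1 + 1/8.28) = 296.00 K.

296 K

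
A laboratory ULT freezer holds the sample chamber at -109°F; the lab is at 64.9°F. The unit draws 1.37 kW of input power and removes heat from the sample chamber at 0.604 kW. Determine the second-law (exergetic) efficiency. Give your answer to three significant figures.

0.219

COP_actual = Q̇_C/Ẇ = 0.6040/1.370 = 0.4409.
In absolute terms T_C = 194.82 K and T_H = 291.43 K, so ΔT = 96.61 K.
COP_Carnot = T_C/ΔT = 194.82/96.61 = 2.017.
η_II = COP_actual/COP_Carnot = 0.4409/2.017 = 0.2186.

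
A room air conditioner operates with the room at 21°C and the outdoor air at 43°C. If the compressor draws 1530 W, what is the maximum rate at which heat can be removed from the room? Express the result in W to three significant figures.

20500 W

In absolute terms T_C = 294.15 K and T_H = 316.15 K, so ΔT = 22.00 K.
COP_Carnot = T_C/ΔT = 294.15/22.00 = 13.37.
Q̇_max = COP_Carnot × Ẇ = 13.37 × 1530 W = 20460 W.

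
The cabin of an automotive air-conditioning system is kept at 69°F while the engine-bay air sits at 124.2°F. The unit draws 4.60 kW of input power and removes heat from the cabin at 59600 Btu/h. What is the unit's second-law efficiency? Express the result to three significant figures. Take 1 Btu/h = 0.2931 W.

0.397

Converting, Q̇_C = 59600 Btu/h = 17.47 kW, so COP_actual = Q̇_C/Ẇ = 17.47/4.600 = 3.798.
In absolute terms T_C = 293.71 K and T_H = 324.37 K, so ΔT = 30.67 K.
COP_Carnot = T_C/ΔT = 293.71/30.67 = 9.577.
η_II = COP_actual/COP_Carnot = 3.798/9.577 = 0.3965.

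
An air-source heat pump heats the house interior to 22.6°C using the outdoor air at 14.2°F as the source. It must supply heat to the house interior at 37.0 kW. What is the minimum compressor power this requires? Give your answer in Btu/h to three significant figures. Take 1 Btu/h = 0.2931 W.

13900 Btu/h

In absolute terms T_C = 263.26 K and T_H = 295.75 K, so ΔT = 32.49 K.
COP_Carnot = T_H/ΔT = 295.75/32.49 = 9.103.
Ẇ_min = Q̇/COP_Carnot = 37.00/9.103 = 4.065 kW = 13870 Btu/h.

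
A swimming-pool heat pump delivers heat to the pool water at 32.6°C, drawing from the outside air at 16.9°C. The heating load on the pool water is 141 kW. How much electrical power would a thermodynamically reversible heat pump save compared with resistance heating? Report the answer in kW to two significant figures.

130 kW

In absolute terms T_C = 290.05 K and T_H = 305.75 K, so ΔT = 15.70 K.
COP_Carnot = T_H/ΔT = 305.75/15.70 = 19.47.
Resistance heating needs Ẇ_res = Q̇_H = 141.0 kW; the reversible heat pump needs only Ẇ_hp = Q̇_H/COP = 7.240 kW.
Saving = 141.0 − 7.240 = 133.8 kW.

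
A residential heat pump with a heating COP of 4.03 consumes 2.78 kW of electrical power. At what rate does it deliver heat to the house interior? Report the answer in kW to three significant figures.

Q̇_H = COP_HP × Ẇ = 4.03 × 2.780 = 11.20 kW.

11.2 kW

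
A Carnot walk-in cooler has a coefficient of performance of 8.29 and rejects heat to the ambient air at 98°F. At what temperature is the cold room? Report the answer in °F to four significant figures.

37.97 °F

For a Carnot refrigerator COP_R = T_C/(T_H − T_C), so T_C = COP·T_H/(1 + COP).
With T_H = 309.82 K, T_C = 8.29 × 309.82/9.290 = 276.47 K.
Converting, 276.47 K = 37.97°F.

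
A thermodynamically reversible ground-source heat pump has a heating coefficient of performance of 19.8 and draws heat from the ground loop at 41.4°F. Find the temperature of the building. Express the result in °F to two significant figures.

68 °F

COP_HP = T_H/(T_H − T_C) rearranges to T_H = COP·T_C/(COP − 1).
With T_C = 278.37 K, T_H = 19.8 × 278.37/18.80 = 293.18 K.
Converting, 293.18 K = 68.05°F.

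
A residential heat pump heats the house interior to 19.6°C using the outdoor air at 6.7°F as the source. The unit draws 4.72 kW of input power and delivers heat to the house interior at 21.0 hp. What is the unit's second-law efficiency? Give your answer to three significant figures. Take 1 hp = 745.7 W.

0.381

Converting, Q̇_H = 21.00 hp = 15.66 kW, so COP_actual = Q̇_H/Ẇ = 15.66/4.720 = 3.318.
In absolute terms T_C = 259.09 K and T_H = 292.75 K, so ΔT = 33.66 K.
COP_Carnot = T_H/ΔT = 292.75/33.66 = 8.698.
η_II = COP_actual/COP_Carnot = 3.318/8.698 = 0.3814.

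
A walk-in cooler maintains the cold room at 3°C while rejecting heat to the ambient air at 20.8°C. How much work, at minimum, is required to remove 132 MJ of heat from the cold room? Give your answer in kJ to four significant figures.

8508 kJ

In absolute terms T_C = 276.15 K and T_H = 293.95 K, so ΔT = 17.80 K.
The reversible limit is COP_R = T_C/ΔT = 15.51, so W_min = Q_C/COP = Q_C·ΔT/T_C.
W_min = 132.0 × 17.80/276.15 = 8.508 MJ = 8508 kJ.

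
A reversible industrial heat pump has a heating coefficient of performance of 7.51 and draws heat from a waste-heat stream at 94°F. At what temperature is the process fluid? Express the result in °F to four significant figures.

179.0 °F

COP_HP = T_H/(T_H − T_C) rearranges to T_H = COP·T_C/(COP − 1).
With T_C = 307.59 K, T_H = 7.51 × 307.59/6.510 = 354.84 K.
Converting, 354.84 K = 179.05°F.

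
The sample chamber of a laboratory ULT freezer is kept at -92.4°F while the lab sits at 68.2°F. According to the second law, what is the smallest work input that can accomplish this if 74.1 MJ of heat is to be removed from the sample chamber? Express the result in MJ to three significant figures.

In absolute terms T_C = 204.04 K and T_H = 293.26 K, so ΔT = 89.22 K.
The reversible limit is COP_R = T_C/ΔT = 2.287, so W_min = Q_C/COP = Q_C·ΔT/T_C.
W_min = 74.10 × 89.22/204.04 = 32.40 MJ.

32.4 MJ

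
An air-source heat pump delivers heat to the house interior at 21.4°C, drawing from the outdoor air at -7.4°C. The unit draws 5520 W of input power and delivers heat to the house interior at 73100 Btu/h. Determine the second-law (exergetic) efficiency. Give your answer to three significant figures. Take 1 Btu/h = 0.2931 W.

0.380

Converting, Q̇_H = 73100 Btu/h = 21430 W, so COP_actual = Q̇_H/Ẇ = 21430/5520 = 3.881.
In absolute terms T_C = 265.75 K and T_H = 294.55 K, so ΔT = 28.80 K.
COP_Carnot = T_H/ΔT = 294.55/28.80 = 10.23.
η_II = COP_actual/COP_Carnot = 3.881/10.23 = 0.3795.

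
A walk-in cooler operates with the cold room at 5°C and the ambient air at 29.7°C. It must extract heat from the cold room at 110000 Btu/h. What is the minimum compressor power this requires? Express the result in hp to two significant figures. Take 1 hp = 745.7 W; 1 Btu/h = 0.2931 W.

3.8 hp

In absolute terms T_C = 278.15 K and T_H = 302.85 K, so ΔT = 24.70 K.
COP_Carnot = T_C/ΔT = 278.15/24.70 = 11.26.
Ẇ_min = Q̇/COP_Carnot = 110000/11.26 = 9768 Btu/h = 3.839 hp.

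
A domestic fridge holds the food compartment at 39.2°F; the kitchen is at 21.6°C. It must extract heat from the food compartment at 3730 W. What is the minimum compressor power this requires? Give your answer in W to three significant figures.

In absolute terms T_C = 277.15 K and T_H = 294.75 K, so ΔT = 17.60 K.
COP_Carnot = T_C/ΔT = 277.15/17.60 = 15.75.
Ẇ_min = Q̇/COP_Carnot = 3730/15.75 = 236.9 W.

237 W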